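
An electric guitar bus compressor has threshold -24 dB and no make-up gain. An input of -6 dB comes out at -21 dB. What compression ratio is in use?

Input overshoot = -6 − (-24) = 18 dB; output overshoot = -21 − (-24) = 3 dB.
Ratio = 18 / 3 = 6.

6:1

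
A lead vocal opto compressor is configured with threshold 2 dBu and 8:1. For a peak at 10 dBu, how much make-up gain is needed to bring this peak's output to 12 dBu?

Without make-up, output = threshold + overshoot/8 = 2 + 1 = 3 dBu.
Gap to target: 9 dB.

9 dB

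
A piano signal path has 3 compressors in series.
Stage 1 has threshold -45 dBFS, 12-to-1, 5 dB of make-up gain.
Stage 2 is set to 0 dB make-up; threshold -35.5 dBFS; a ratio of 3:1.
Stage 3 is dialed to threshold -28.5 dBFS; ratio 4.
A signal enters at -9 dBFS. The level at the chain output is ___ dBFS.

Stage 1: -9 dBFS is 36 dB over -45 dBFS; at 12:1 that becomes 3 dB over, giving -42 dBFS; +5 dB make-up → -37 dBFS.
Stage 2: -37 dBFS is at or below the -35.5 dBFS threshold — no compression; output -37 dBFS.
Stage 3: -37 dBFS ≤ -28.5 dBFS, so stage 3 doesn't engage; output -37 dBFS.

-37 dBFS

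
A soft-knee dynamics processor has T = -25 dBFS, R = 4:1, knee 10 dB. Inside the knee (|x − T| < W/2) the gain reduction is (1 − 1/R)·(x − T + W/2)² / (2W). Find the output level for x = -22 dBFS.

x − T + W/2 = -22 − (-25) + 5 = 8.
GR = (1 − 1/4) × 8² / 20 = 0.75 × 64 / 20 = 2.4 dB.
Output = -22 − 2.4 = -24.4 dBFS.

-24.4 dBFS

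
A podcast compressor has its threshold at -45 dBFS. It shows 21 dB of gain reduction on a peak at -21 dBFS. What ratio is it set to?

Input overshoot = -21 − (-45) = 24 dB.
Output overshoot = 24 − 21 = 3 dB.
Ratio = input overshoot / output overshoot = 24 / 3 = 8.

8:1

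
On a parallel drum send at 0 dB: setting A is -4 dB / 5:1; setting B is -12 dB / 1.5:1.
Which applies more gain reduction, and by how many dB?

A: 4 dB over, compressed to 0.8 dB over, so 3.2 dB of GR.
B: 12 dB over, compressed to 8 dB over, so 4 dB of GR.
Difference: 0.8 dB in favour of B.

B, by 0.8 dB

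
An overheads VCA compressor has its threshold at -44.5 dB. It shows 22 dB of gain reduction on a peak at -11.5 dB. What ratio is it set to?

3:1

Input overshoot = -11.5 − (-44.5) = 33 dB.
Output overshoot = 33 − 22 = 11 dB.
Ratio = input overshoot / output overshoot = 33 / 11 = 3.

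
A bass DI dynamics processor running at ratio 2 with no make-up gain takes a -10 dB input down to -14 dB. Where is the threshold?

-18 dB

Input is 8 dB above T (since output overshoot × R = input overshoot: (-14 − T)·2 = -10 − T gives T = -18 dB).
Check: -18 + (-10 − (-18))/2 = -18 + 4 = -14 dB. ✓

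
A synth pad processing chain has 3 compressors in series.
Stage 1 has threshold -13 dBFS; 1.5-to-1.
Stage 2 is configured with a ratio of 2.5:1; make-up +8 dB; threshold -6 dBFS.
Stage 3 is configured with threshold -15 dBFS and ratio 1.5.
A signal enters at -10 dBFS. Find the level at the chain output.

Stage 1: -10 dBFS is 3 dB over -13 dBFS; at 1.5:1 that becomes 2 dB over, giving -11 dBFS.
Stage 2: -11 dBFS is at or below the -6 dBFS threshold — no compression; make-up brings it to -3 dBFS.
Stage 3: -3 dBFS is 12 dB over -15 dBFS; at 1.5:1 that becomes 8 dB over, giving -7 dBFS.

-7 dBFS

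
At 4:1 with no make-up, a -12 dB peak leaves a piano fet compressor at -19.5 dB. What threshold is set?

Input is 10 dB above T (since output overshoot × R = input overshoot: (-19.5 − T)·4 = -12 − T gives T = -22 dB).
Check: -22 + (-12 − (-22))/4 = -22 + 2.5 = -19.5 dB. ✓

-22 dB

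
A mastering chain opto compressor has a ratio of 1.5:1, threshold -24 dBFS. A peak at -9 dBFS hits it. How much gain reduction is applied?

5 dB

Overshoot = -9 − (-24) = 15 dB.
After 1.5:1 compression the overshoot becomes 15/1.5 = 10 dB.
Gain reduction = 15 − 10 = 5 dB.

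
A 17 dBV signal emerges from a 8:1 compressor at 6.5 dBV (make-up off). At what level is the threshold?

Gain reduction = 17 − 6.5 = 10.5 dB; output overshoot = GR / (R − 1) = 10.5 / 7 = 1.5 dB.
Threshold = output − output overshoot = 6.5 − 1.5 = 5 dBV.

5 dBV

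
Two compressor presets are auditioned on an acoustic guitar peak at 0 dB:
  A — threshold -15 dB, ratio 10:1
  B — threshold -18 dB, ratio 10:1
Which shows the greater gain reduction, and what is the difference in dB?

B, by 2.7 dB

A: overshoot 15 dB → output overshoot 1.5 dB → GR 13.5 dB.
B: overshoot 18 dB → output overshoot 1.8 dB → GR 16.2 dB.
Difference: 2.7 dB in favour of B.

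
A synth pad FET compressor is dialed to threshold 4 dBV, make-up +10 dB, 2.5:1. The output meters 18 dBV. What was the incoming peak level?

Remove make-up: 18 − 10 = 8 dBV.
That's 4 dB above the 4 dBV threshold.
Before 2.5:1 compression the overshoot was 4 × 2.5 = 10 dB, so input = 4 + 10 = 14 dBV.

14 dBV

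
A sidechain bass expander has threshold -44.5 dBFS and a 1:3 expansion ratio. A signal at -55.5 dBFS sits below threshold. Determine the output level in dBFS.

-77.5 dBFS

Below threshold, a 1:3 expander applies gain = (3−1)×(T − x) of attenuation.
(3−1) × 11 = 22 dB, so output = -55.5 − 22 = -77.5 dBFS.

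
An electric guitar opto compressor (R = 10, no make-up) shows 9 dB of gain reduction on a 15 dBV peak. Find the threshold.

5 dBV

Gain reduction = 15 − 6 = 9 dB; output overshoot = GR / (R − 1) = 9 / 9 = 1 dB.
Threshold = output − output overshoot = 6 − 1 = 5 dBV.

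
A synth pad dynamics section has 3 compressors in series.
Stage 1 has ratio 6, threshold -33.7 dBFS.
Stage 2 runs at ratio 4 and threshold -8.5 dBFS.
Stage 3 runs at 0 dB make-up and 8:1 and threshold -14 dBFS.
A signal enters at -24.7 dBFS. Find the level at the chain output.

Stage 1: overshoot 9 dB → 9/6 = 1.5 dB → -32.2 dBFS.
Stage 2: -32.2 dBFS is at or below the -8.5 dBFS threshold — no compression; output -32.2 dBFS.
Stage 3: below threshold (-32.2 ≤ -14); passes unchanged; output -32.2 dBFS.

-32.2 dBFS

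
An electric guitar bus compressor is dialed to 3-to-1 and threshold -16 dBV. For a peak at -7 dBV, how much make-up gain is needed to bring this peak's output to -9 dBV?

The peak compresses to -16 + 9/3 = -13 dBV.
To reach -9 dBV requires -9 − (-13) = 4 dB of make-up.

4 dB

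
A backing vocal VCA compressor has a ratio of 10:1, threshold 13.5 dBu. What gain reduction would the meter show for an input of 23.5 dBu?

9 dB

Overshoot = 23.5 − 13.5 = 10 dB.
At 10:1, output sits 10/10 = 1 dB above threshold.
So the signal is attenuated by 10 − 1 = 9 dB.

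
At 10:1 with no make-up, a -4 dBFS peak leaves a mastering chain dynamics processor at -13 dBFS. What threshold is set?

-14 dBFS

Input is 10 dB above T (since output overshoot × R = input overshoot: (-13 − T)·10 = -4 − T gives T = -14 dBFS).
Check: -14 + (-4 − (-14))/10 = -14 + 1 = -13 dBFS. ✓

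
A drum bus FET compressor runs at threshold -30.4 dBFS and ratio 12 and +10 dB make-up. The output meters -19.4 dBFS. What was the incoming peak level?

-18.4 dBFS

Stripping the +10 dB make-up gives -29.4 dBFS at the gain stage.
The compressed level sits -29.4 − (-30.4) = 1 dB over threshold.
Before 12:1 compression the overshoot was 1 × 12 = 12 dB, so input = -30.4 + 12 = -18.4 dBFS.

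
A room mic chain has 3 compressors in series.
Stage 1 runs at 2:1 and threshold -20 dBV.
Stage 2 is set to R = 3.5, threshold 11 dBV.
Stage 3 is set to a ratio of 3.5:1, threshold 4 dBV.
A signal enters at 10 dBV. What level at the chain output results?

Stage 1: overshoot 30 dB → 30/2 = 15 dB → -5 dBV.
Stage 2: -5 dBV is at or below the 11 dBV threshold — no compression; output -5 dBV.
Stage 3: below threshold (-5 ≤ 4); passes unchanged; output -5 dBV.

-5 dBV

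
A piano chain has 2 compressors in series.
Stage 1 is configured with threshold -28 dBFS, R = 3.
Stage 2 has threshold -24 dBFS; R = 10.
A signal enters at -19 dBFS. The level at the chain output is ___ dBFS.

-25 dBFS

Stage 1: -19 dBFS is 9 dB over -28 dBFS; at 3:1 that becomes 3 dB over, giving -25 dBFS.
Stage 2: -25 dBFS is at or below the -24 dBFS threshold — no compression; output -25 dBFS.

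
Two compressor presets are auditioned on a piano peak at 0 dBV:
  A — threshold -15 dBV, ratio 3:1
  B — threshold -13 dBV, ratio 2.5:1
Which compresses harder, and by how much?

A, by 2.2 dB

A: overshoot 15 dB → output overshoot 5 dB → GR 10 dB.
B: overshoot 13 dB → output overshoot 5.2 dB → GR 7.8 dB.
A reduces 2.2 dB more.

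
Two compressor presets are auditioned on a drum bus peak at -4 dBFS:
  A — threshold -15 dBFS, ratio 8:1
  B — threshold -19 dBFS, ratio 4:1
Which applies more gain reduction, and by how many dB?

B, by 1.625 dB

A: overshoot 11 dB → output overshoot 1.375 dB → GR 9.625 dB.
B: overshoot 15 dB → output overshoot 3.75 dB → GR 11.25 dB.
Difference: 1.625 dB in favour of B.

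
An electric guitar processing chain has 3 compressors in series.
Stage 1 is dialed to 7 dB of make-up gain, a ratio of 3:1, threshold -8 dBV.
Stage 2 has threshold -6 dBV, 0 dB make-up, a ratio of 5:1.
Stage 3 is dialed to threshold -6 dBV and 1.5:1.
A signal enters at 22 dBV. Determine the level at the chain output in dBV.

-4 dBV

Stage 1: 30 dB above -8 dBV, reduced 3:1 to 10 dB above → 2 dBV; +7 dB make-up → 9 dBV.
Stage 2: 9 dBV is 15 dB over -6 dBV; at 5:1 that becomes 3 dB over, giving -3 dBV.
Stage 3: -3 dBV is 3 dB over -6 dBV; at 1.5:1 that becomes 2 dB over, giving -4 dBV.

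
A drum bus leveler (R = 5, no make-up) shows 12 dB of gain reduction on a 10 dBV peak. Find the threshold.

Let T be the threshold. Output overshoot = (input overshoot)/R, so -2 − T = (10 − T)/5.
5·(-2 − T) = 10 − T → 4·T = -10 − 10 = -20.
T = -20/4 = -5 dBV.

-5 dBV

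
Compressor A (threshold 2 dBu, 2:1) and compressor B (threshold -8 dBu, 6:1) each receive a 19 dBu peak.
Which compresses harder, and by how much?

B, by 14 dB

A: GR = 17 − 17/2 = 8.5 dB.
B: GR = 27 − 27/6 = 22.5 dB.
B applies 14 dB more gain reduction.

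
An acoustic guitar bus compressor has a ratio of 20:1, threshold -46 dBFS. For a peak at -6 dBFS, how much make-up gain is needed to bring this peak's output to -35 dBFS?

9 dB

Overshoot 40 dB → 40/20 = 2 dB after compression, so the compressed level is -46 + 2 = -44 dBFS.
Make-up = target − compressed = -35 − (-44) = 9 dB.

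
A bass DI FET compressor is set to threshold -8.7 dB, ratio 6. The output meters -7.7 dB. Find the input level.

The compressed level sits -7.7 − (-8.7) = 1 dB over threshold.
Before 6:1 compression the overshoot was 1 × 6 = 6 dB, so input = -8.7 + 6 = -2.7 dB.

-2.7 dB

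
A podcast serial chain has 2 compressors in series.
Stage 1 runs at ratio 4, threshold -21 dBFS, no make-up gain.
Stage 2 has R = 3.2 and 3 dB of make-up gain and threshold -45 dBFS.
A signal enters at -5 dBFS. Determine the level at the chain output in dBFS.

Stage 1: 16 dB above -21 dBFS, reduced 4:1 to 4 dB above → -17 dBFS.
Stage 2: -17 dBFS is 28 dB over -45 dBFS; at 3.2:1 that becomes 8.75 dB over, giving -36.25 dBFS; +3 dB make-up → -33.25 dBFS.

-33.25 dBFS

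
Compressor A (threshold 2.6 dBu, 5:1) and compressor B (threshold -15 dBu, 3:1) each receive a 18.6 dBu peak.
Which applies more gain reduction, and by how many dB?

B, by 9.6 dB

A: 16 dB over, compressed to 3.2 dB over, so 12.8 dB of GR.
B: 33.6 dB over, compressed to 11.2 dB over, so 22.4 dB of GR.
B applies 9.6 dB more gain reduction.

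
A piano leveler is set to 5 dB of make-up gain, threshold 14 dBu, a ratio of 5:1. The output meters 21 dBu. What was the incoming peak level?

Before make-up, the level was 21 − 5 = 16 dBu.
That's 2 dB above the 14 dBu threshold.
Undo the ratio: input overshoot = 2 × 5 = 10 dB, giving input = 24 dBu.

24 dBu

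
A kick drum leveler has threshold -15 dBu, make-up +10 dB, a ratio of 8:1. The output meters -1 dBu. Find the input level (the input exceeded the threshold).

17 dBu

Remove make-up: -1 − 10 = -11 dBu.
The compressed level sits -11 − (-15) = 4 dB over threshold.
Undo the ratio: input overshoot = 4 × 8 = 32 dB, giving input = 17 dBu.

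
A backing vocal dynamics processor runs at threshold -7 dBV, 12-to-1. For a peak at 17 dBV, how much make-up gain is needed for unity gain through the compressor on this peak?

Overshoot 24 dB → 24/12 = 2 dB after compression, so the compressed level is -7 + 2 = -5 dBV.
Make-up = target − compressed = 17 − (-5) = 22 dB.

22 dB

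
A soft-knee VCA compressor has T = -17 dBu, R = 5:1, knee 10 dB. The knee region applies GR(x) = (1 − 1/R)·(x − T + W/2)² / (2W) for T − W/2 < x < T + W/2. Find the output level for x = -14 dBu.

x − T + W/2 = -14 − (-17) + 5 = 8.
GR = (1 − 1/5) × 8² / 20 = 0.8 × 64 / 20 = 2.56 dB.
Output = -14 − 2.56 = -16.56 dBu.

-16.56 dBu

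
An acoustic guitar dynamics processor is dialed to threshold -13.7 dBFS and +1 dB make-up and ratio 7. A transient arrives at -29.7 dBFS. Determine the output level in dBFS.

-28.7 dBFS

-29.7 dBFS is 16 dB below the -13.7 dBFS threshold, so no gain reduction is applied.
Make-up gain adds 1 dB: -29.7 + 1 = -28.7 dBFS.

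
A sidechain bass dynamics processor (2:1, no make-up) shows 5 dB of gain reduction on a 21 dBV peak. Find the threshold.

11 dBV

Input is 10 dB above T (since output overshoot × R = input overshoot: (16 − T)·2 = 21 − T gives T = 11 dBV).
Check: 11 + (21 − 11)/2 = 11 + 5 = 16 dBV. ✓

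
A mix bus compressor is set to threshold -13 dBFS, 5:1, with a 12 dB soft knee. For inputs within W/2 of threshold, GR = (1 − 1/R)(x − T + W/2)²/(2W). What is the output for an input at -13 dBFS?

x − T + W/2 = -13 − (-13) + 6 = 6.
GR = (1 − 1/5) × 6² / 24 = 0.8 × 36 / 24 = 1.2 dB.
Output = -13 − 1.2 = -14.2 dBFS.

-14.2 dBFS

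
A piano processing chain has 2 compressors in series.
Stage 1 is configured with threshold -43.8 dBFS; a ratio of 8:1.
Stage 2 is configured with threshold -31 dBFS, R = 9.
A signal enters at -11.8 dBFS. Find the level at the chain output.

-39.8 dBFS

Stage 1: -11.8 dBFS is 32 dB over -43.8 dBFS; at 8:1 that becomes 4 dB over, giving -39.8 dBFS.
Stage 2: below threshold (-39.8 ≤ -31); passes unchanged; output -39.8 dBFS.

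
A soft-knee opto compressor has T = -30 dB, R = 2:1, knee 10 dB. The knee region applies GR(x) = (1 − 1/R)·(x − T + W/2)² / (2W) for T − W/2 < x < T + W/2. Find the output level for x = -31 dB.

x − T + W/2 = -31 − (-30) + 5 = 4.
GR = (1 − 1/2) × 4² / 20 = 0.5 × 16 / 20 = 0.4 dB.
Output = -31 − 0.4 = -31.4 dB.

-31.4 dB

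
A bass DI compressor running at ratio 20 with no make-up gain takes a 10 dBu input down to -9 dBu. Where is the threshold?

-10 dBu

Let T be the threshold. Output overshoot = (input overshoot)/R, so -9 − T = (10 − T)/20.
20·(-9 − T) = 10 − T → 19·T = -180 − 10 = -190.
T = -190/19 = -10 dBu.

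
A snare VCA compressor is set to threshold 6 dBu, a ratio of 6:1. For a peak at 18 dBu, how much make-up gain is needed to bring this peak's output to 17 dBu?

Without make-up, output = threshold + overshoot/6 = 6 + 2 = 8 dBu.
Gap to target: 9 dB.

9 dB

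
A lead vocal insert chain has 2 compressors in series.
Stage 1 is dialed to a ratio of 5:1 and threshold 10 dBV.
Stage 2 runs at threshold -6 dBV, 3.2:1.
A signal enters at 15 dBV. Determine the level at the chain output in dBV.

-0.6875 dBV

Stage 1: overshoot 5 dB → 5/5 = 1 dB → 11 dBV.
Stage 2: 11 dBV is 17 dB over -6 dBV; at 3.2:1 that becomes 5.3125 dB over, giving -0.6875 dBV.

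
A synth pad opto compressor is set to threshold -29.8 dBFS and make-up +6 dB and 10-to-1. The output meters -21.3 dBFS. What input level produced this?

Remove make-up: -21.3 − 6 = -27.3 dBFS.
Post-compression overshoot = -27.3 − (-29.8) = 2.5 dB.
Undo the ratio: input overshoot = 2.5 × 10 = 25 dB, giving input = -4.8 dBFS.

-4.8 dBFS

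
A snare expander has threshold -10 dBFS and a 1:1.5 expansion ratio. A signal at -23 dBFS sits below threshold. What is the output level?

Below threshold, a 1:1.5 expander applies gain = (1.5−1)×(T − x) of attenuation.
(1.5−1) × 13 = 6.5 dB, so output = -23 − 6.5 = -29.5 dBFS.

-29.5 dBFS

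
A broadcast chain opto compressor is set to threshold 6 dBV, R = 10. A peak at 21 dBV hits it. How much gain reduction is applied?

13.5 dB

Overshoot = 21 − 6 = 15 dB.
At 10:1, output sits 15/10 = 1.5 dB above threshold.
So the signal is attenuated by 15 − 1.5 = 13.5 dB.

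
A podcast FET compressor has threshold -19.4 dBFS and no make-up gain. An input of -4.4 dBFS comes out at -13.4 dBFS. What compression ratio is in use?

2.5:1

Input overshoot = -4.4 − (-19.4) = 15 dB; output overshoot = -13.4 − (-19.4) = 6 dB.
Ratio = 15 / 6 = 2.5.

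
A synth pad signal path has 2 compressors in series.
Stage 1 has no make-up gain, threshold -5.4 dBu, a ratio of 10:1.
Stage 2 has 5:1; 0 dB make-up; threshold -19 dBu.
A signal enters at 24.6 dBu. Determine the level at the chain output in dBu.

Stage 1: overshoot 30 dB → 30/10 = 3 dB → -2.4 dBu.
Stage 2: 16.6 dB above -19 dBu, reduced 5:1 to 3.32 dB above → -15.68 dBu.

-15.68 dBu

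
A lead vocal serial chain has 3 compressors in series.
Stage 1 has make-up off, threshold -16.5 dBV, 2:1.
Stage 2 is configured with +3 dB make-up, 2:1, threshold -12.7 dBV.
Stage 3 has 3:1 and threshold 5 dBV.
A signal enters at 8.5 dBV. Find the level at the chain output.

-5.35 dBV

Stage 1: 8.5 dBV is 25 dB over -16.5 dBV; at 2:1 that becomes 12.5 dB over, giving -4 dBV.
Stage 2: overshoot 8.7 dB → 8.7/2 = 4.35 dB → -8.35 dBV; +3 dB make-up → -5.35 dBV.
Stage 3: -5.35 dBV is at or below the 5 dBV threshold — no compression; output -5.35 dBV.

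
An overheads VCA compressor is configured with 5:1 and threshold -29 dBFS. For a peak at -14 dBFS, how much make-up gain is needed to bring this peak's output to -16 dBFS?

10 dB

Overshoot 15 dB → 15/5 = 3 dB after compression, so the compressed level is -29 + 3 = -26 dBFS.
Make-up = target − compressed = -16 − (-26) = 10 dB.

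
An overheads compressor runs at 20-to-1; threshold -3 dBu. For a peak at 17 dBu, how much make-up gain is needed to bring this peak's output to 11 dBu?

Overshoot 20 dB → 20/20 = 1 dB after compression, so the compressed level is -3 + 1 = -2 dBu.
Make-up = target − compressed = 11 − (-2) = 13 dB.

13 dB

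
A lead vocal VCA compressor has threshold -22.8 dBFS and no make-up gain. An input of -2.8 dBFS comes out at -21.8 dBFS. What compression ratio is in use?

20:1

Input overshoot = -2.8 − (-22.8) = 20 dB; output overshoot = -21.8 − (-22.8) = 1 dB.
Ratio = 20 / 1 = 20.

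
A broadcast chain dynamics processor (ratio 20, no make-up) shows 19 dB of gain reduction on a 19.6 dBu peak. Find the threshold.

Input is 20 dB above T (since output overshoot × R = input overshoot: (0.6 − T)·20 = 19.6 − T gives T = -0.4 dBu).
Check: -0.4 + (19.6 − (-0.4))/20 = -0.4 + 1 = 0.6 dBu. ✓

-0.4 dBu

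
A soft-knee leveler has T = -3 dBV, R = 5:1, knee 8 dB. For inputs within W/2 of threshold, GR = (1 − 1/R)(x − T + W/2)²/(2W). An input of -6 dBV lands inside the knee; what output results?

-6.05 dBV

x − T + W/2 = -6 − (-3) + 4 = 1.
GR = (1 − 1/5) × 1² / 16 = 0.8 × 1 / 16 = 0.05 dB.
Output = -6 − 0.05 = -6.05 dBV.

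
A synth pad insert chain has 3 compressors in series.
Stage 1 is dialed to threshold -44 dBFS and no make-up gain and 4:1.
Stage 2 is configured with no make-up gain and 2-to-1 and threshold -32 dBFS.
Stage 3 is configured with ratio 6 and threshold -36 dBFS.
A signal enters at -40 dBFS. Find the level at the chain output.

Stage 1: -40 dBFS is 4 dB over -44 dBFS; at 4:1 that becomes 1 dB over, giving -43 dBFS.
Stage 2: below threshold (-43 ≤ -32); passes unchanged; output -43 dBFS.
Stage 3: below threshold (-43 ≤ -36); passes unchanged; output -43 dBFS.

-43 dBFS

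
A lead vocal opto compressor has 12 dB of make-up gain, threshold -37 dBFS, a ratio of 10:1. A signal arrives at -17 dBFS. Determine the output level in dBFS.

-17 dBFS sits 20 dB over threshold.
At 10:1 the overshoot is divided by 10, leaving 2 dB above threshold.
That puts the output at -35 dBFS; make-up adds 12 dB, giving -23 dBFS.

-23 dBFS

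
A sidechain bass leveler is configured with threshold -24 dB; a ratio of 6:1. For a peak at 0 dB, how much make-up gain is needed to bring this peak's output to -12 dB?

8 dB

The peak compresses to -24 + 24/6 = -20 dB.
To reach -12 dB requires -12 − (-20) = 8 dB of make-up.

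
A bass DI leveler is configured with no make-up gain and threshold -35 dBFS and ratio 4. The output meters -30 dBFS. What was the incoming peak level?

The compressed level sits -30 − (-35) = 5 dB over threshold.
Input overshoot = R × output overshoot = 20 dB → input = -35 + 20 = -15 dBFS.

-15 dBFS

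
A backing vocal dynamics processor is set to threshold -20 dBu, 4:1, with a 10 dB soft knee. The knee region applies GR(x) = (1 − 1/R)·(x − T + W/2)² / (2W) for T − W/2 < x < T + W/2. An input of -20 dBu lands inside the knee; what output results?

-20.9375 dBu

x − T + W/2 = -20 − (-20) + 5 = 5.
GR = (1 − 1/4) × 5² / 20 = 0.75 × 25 / 20 = 0.9375 dB.
Output = -20 − 0.9375 = -20.9375 dBu.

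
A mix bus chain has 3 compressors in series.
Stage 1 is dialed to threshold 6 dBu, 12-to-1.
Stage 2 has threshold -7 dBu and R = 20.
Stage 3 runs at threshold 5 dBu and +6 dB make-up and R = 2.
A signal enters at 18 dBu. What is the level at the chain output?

-0.3 dBu

Stage 1: 18 dBu is 12 dB over 6 dBu; at 12:1 that becomes 1 dB over, giving 7 dBu.
Stage 2: 14 dB above -7 dBu, reduced 20:1 to 0.7 dB above → -6.3 dBu.
Stage 3: -6.3 dBu is at or below the 5 dBu threshold — no compression; make-up brings it to -0.3 dBu.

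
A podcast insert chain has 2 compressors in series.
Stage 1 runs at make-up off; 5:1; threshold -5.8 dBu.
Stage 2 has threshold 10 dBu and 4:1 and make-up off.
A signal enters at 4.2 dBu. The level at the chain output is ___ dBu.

Stage 1: 10 dB above -5.8 dBu, reduced 5:1 to 2 dB above → -3.8 dBu.
Stage 2: -3.8 dBu is at or below the 10 dBu threshold — no compression; output -3.8 dBu.

-3.8 dBu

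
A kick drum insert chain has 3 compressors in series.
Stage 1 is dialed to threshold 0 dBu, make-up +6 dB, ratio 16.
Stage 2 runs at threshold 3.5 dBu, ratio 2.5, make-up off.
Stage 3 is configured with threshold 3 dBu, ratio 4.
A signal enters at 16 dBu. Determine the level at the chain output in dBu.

Stage 1: 16 dBu is 16 dB over 0 dBu; at 16:1 that becomes 1 dB over, giving 1 dBu; +6 dB make-up → 7 dBu.
Stage 2: 7 dBu is 3.5 dB over 3.5 dBu; at 2.5:1 that becomes 1.4 dB over, giving 4.9 dBu.
Stage 3: 4.9 dBu is 1.9 dB over 3 dBu; at 4:1 that becomes 0.475 dB over, giving 3.475 dBu.

3.475 dBu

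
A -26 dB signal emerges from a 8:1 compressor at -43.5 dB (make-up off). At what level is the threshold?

Gain reduction = -26 − (-43.5) = 17.5 dB; output overshoot = GR / (R − 1) = 17.5 / 7 = 2.5 dB.
Threshold = output − output overshoot = -43.5 − 2.5 = -46 dB.

-46 dB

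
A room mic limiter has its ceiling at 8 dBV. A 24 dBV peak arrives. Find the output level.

8 dBV

At ∞:1, everything above 8 dBV is held at the ceiling.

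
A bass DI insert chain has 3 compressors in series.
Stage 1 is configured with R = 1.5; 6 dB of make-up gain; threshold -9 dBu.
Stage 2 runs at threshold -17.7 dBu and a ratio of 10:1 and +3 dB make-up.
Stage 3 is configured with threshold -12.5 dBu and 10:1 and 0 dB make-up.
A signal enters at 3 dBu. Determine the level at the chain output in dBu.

Stage 1: 3 dBu is 12 dB over -9 dBu; at 1.5:1 that becomes 8 dB over, giving -1 dBu; +6 dB make-up → 5 dBu.
Stage 2: 5 dBu is 22.7 dB over -17.7 dBu; at 10:1 that becomes 2.27 dB over, giving -15.43 dBu; +3 dB make-up → -12.43 dBu.
Stage 3: -12.43 dBu is 0.07 dB over -12.5 dBu; at 10:1 that becomes 0.007 dB over, giving -12.493 dBu.

-12.493 dBu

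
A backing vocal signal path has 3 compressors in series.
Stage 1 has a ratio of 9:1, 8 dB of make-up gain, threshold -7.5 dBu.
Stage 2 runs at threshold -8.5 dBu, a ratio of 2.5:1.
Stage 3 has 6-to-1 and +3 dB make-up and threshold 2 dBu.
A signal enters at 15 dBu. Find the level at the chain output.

-0.9 dBu

Stage 1: overshoot 22.5 dB → 22.5/9 = 2.5 dB → -5 dBu; +8 dB make-up → 3 dBu.
Stage 2: 3 dBu is 11.5 dB over -8.5 dBu; at 2.5:1 that becomes 4.6 dB over, giving -3.9 dBu.
Stage 3: -3.9 dBu ≤ 2 dBu, so stage 3 doesn't engage; make-up brings it to -0.9 dBu.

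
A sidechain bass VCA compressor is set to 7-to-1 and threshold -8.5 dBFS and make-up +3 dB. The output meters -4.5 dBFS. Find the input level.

-1.5 dBFS

Before make-up, the level was -4.5 − 3 = -7.5 dBFS.
That's 1 dB above the -8.5 dBFS threshold.
Before 7:1 compression the overshoot was 1 × 7 = 7 dB, so input = -8.5 + 7 = -1.5 dBFS.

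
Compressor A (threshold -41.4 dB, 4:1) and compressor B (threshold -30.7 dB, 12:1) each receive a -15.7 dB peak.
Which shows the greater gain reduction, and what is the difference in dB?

A, by 5.525 dB

A: overshoot 25.7 dB → output overshoot 6.425 dB → GR 19.275 dB.
B: overshoot 15 dB → output overshoot 1.25 dB → GR 13.75 dB.
A applies 5.525 dB more gain reduction.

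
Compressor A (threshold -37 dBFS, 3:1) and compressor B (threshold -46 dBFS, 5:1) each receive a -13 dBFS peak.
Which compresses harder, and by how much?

A: overshoot 24 dB → output overshoot 8 dB → GR 16 dB.
B: overshoot 33 dB → output overshoot 6.6 dB → GR 26.4 dB.
Difference: 10.4 dB in favour of B.

B, by 10.4 dB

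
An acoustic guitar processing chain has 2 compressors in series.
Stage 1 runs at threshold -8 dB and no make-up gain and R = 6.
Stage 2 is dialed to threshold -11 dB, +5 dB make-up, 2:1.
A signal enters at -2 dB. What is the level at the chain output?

Stage 1: -2 dB is 6 dB over -8 dB; at 6:1 that becomes 1 dB over, giving -7 dB.
Stage 2: -7 dB is 4 dB over -11 dB; at 2:1 that becomes 2 dB over, giving -9 dB; +5 dB make-up → -4 dB.

-4 dB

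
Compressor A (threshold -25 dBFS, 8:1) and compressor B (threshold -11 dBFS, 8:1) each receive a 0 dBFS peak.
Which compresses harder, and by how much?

A: GR = 25 − 25/8 = 21.875 dB.
B: GR = 11 − 11/8 = 9.625 dB.
A applies 12.25 dB more gain reduction.

A, by 12.25 dB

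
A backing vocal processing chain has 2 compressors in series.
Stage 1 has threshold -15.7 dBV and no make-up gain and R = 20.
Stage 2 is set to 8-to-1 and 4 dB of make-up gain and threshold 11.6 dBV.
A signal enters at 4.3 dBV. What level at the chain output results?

-10.7 dBV

Stage 1: overshoot 20 dB → 20/20 = 1 dB → -14.7 dBV.
Stage 2: below threshold (-14.7 ≤ 11.6); passes unchanged; make-up brings it to -10.7 dBV.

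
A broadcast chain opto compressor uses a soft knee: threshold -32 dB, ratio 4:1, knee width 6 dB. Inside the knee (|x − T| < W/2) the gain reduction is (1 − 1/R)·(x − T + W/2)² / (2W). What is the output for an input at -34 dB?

x − T + W/2 = -34 − (-32) + 3 = 1.
GR = (1 − 1/4) × 1² / 12 = 0.75 × 1 / 12 = 0.0625 dB.
Output = -34 − 0.0625 = -34.0625 dB.

-34.0625 dB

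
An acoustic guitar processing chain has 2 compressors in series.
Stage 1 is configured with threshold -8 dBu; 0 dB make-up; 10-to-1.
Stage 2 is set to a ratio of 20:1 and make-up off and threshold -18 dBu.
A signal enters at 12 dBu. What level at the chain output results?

Stage 1: 12 dBu is 20 dB over -8 dBu; at 10:1 that becomes 2 dB over, giving -6 dBu.
Stage 2: 12 dB above -18 dBu, reduced 20:1 to 0.6 dB above → -17.4 dBu.

-17.4 dBu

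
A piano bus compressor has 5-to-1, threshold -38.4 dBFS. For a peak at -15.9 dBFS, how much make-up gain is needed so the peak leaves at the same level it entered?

The peak compresses to -38.4 + 22.5/5 = -33.9 dBFS.
To reach -15.9 dBFS requires -15.9 − (-33.9) = 18 dB of make-up.

18 dB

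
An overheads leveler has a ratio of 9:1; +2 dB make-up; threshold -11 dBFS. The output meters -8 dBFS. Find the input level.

Remove make-up: -8 − 2 = -10 dBFS.
The compressed level sits -10 − (-11) = 1 dB over threshold.
Before 9:1 compression the overshoot was 1 × 9 = 9 dB, so input = -11 + 9 = -2 dBFS.

-2 dBFS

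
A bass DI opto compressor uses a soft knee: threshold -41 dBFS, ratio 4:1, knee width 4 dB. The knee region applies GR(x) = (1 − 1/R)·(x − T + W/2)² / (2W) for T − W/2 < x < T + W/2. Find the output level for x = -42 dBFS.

-42.09375 dBFS

x − T + W/2 = -42 − (-41) + 2 = 1.
GR = (1 − 1/4) × 1² / 8 = 0.75 × 1 / 8 = 0.09375 dB.
Output = -42 − 0.09375 = -42.09375 dBFS.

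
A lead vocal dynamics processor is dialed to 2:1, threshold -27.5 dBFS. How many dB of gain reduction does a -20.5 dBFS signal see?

-20.5 dBFS exceeds the threshold by 7 dB.
At 2:1, output sits 7/2 = 3.5 dB above threshold.
So the signal is attenuated by 7 − 3.5 = 3.5 dB.

3.5 dB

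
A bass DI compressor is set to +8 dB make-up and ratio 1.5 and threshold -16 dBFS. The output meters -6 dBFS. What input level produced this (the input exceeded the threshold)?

Remove make-up: -6 − 8 = -14 dBFS.
Post-compression overshoot = -14 − (-16) = 2 dB.
Before 1.5:1 compression the overshoot was 2 × 1.5 = 3 dB, so input = -16 + 3 = -13 dBFS.

-13 dBFS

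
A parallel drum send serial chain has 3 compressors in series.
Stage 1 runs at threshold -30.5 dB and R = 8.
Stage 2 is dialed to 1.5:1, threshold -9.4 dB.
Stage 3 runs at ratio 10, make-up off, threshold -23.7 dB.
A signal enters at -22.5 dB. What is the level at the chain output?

Stage 1: 8 dB above -30.5 dB, reduced 8:1 to 1 dB above → -29.5 dB.
Stage 2: -29.5 dB is at or below the -9.4 dB threshold — no compression; output -29.5 dB.
Stage 3: -29.5 dB ≤ -23.7 dB, so stage 3 doesn't engage; output -29.5 dB.

-29.5 dB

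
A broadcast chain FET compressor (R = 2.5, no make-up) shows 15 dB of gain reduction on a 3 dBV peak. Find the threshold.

Gain reduction = 3 − (-12) = 15 dB; output overshoot = GR / (R − 1) = 15 / 1.5 = 10 dB.
Threshold = output − output overshoot = -12 − 10 = -22 dBV.

-22 dBV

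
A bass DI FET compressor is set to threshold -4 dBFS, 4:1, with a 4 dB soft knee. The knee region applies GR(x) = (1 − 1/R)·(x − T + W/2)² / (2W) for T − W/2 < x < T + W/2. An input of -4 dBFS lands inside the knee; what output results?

-4.375 dBFS

x − T + W/2 = -4 − (-4) + 2 = 2.
GR = (1 − 1/4) × 2² / 8 = 0.75 × 4 / 8 = 0.375 dB.
Output = -4 − 0.375 = -4.375 dBFS.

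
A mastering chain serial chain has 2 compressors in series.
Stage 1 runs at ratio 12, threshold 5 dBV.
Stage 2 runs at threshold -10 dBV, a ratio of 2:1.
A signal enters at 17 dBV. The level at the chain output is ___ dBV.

Stage 1: 12 dB above 5 dBV, reduced 12:1 to 1 dB above → 6 dBV.
Stage 2: 6 dBV is 16 dB over -10 dBV; at 2:1 that becomes 8 dB over, giving -2 dBV.

-2 dBV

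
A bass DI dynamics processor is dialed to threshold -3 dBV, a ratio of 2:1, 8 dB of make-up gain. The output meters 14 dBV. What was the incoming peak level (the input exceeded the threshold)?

15 dBV

Before make-up, the level was 14 − 8 = 6 dBV.
Post-compression overshoot = 6 − (-3) = 9 dB.
Input overshoot = R × output overshoot = 18 dB → input = -3 + 18 = 15 dBV.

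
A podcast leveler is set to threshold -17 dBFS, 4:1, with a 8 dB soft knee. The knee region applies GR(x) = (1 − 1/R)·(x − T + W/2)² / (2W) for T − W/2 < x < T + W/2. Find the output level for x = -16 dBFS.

-17.171875 dBFS

x − T + W/2 = -16 − (-17) + 4 = 5.
GR = (1 − 1/4) × 5² / 16 = 0.75 × 25 / 16 = 1.171875 dB.
Output = -16 − 1.171875 = -17.171875 dBFS.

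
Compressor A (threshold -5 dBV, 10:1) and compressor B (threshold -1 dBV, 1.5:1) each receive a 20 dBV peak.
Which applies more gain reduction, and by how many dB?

A: 25 dB over, compressed to 2.5 dB over, so 22.5 dB of GR.
B: 21 dB over, compressed to 14 dB over, so 7 dB of GR.
Difference: 15.5 dB in favour of A.

A, by 15.5 dB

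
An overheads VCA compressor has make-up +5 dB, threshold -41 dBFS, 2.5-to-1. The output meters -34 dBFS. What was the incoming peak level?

-36 dBFS

Remove make-up: -34 − 5 = -39 dBFS.
That's 2 dB above the -41 dBFS threshold.
Before 2.5:1 compression the overshoot was 2 × 2.5 = 5 dB, so input = -41 + 5 = -36 dBFS.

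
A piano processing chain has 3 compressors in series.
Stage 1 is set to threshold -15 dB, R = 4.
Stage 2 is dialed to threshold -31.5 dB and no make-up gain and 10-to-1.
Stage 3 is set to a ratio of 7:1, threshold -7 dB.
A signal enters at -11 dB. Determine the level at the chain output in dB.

-29.75 dB

Stage 1: -11 dB is 4 dB over -15 dB; at 4:1 that becomes 1 dB over, giving -14 dB.
Stage 2: overshoot 17.5 dB → 17.5/10 = 1.75 dB → -29.75 dB.
Stage 3: -29.75 dB is at or below the -7 dB threshold — no compression; output -29.75 dB.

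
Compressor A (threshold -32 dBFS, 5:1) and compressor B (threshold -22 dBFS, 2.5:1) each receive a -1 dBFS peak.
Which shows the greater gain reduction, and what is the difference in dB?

A, by 12.2 dB

A: 31 dB over, compressed to 6.2 dB over, so 24.8 dB of GR.
B: 21 dB over, compressed to 8.4 dB over, so 12.6 dB of GR.
A applies 12.2 dB more gain reduction.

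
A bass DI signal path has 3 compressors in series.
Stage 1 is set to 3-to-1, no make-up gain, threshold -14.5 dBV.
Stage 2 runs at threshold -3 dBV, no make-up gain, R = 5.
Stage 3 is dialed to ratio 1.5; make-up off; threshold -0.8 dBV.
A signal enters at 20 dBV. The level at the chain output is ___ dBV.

Stage 1: 34.5 dB above -14.5 dBV, reduced 3:1 to 11.5 dB above → -3 dBV.
Stage 2: -3 dBV is at or below the -3 dBV threshold — no compression; output -3 dBV.
Stage 3: below threshold (-3 ≤ -0.8); passes unchanged; output -3 dBV.

-3 dBV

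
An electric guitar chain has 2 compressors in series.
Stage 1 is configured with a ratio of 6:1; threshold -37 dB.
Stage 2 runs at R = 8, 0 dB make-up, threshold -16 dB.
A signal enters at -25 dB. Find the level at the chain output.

Stage 1: 12 dB above -37 dB, reduced 6:1 to 2 dB above → -35 dB.
Stage 2: -35 dB ≤ -16 dB, so stage 2 doesn't engage; output -35 dB.

-35 dB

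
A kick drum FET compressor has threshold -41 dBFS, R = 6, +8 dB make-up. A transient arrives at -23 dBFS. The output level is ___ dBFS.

-30 dBFS

The input is 18 dB above the -41 dBFS threshold.
The 18 dB excess becomes 3 dB after 6:1 reduction.
Output = -41 + 3 = -38 dBFS; make-up adds 8 dB, giving -30 dBFS.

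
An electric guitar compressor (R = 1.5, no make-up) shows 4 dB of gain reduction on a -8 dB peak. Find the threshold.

Let T be the threshold. Output overshoot = (input overshoot)/R, so -12 − T = (-8 − T)/1.5.
1.5·(-12 − T) = -8 − T → 0.5·T = -18 − (-8) = -10.
T = -10/0.5 = -20 dB.

-20 dB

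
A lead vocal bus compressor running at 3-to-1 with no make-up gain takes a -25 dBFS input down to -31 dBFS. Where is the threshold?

-34 dBFS

Let T be the threshold. Output overshoot = (input overshoot)/R, so -31 − T = (-25 − T)/3.
3·(-31 − T) = -25 − T → 2·T = -93 − (-25) = -68.
T = -68/2 = -34 dBFS.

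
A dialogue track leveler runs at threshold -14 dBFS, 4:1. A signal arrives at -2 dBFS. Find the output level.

The input is 12 dB above the -14 dBFS threshold.
At 4:1 the overshoot is divided by 4, leaving 3 dB above threshold.
Output = -14 + 3 = -11 dBFS.

-11 dBFS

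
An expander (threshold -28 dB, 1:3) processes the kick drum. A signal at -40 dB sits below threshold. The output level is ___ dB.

Below threshold, a 1:3 expander applies gain = (3−1)×(T − x) of attenuation.
(3−1) × 12 = 24 dB, so output = -40 − 24 = -64 dB.

-64 dB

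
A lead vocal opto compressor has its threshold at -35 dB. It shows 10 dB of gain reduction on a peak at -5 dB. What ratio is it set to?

1.5:1

Input overshoot = -5 − (-35) = 30 dB.
Output overshoot = 30 − 10 = 20 dB.
Ratio = input overshoot / output overshoot = 30 / 20 = 1.5.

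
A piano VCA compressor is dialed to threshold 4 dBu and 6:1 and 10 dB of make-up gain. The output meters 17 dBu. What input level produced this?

Before make-up, the level was 17 − 10 = 7 dBu.
The compressed level sits 7 − 4 = 3 dB over threshold.
Input overshoot = R × output overshoot = 18 dB → input = 4 + 18 = 22 dBu.

22 dBu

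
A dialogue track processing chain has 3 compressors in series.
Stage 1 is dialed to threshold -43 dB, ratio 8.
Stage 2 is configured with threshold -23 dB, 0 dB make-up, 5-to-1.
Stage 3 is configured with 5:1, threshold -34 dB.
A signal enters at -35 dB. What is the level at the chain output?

-42 dB

Stage 1: overshoot 8 dB → 8/8 = 1 dB → -42 dB.
Stage 2: -42 dB ≤ -23 dB, so stage 2 doesn't engage; output -42 dB.
Stage 3: -42 dB is at or below the -34 dB threshold — no compression; output -42 dB.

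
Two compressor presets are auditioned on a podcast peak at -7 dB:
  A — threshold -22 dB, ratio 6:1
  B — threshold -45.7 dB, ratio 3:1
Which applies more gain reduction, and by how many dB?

A: GR = 15 − 15/6 = 12.5 dB.
B: GR = 38.7 − 38.7/3 = 25.8 dB.
B applies 13.3 dB more gain reduction.

B, by 13.3 dB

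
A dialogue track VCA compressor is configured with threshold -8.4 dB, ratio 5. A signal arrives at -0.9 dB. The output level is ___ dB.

-6.9 dB

Overshoot: -0.9 − (-8.4) = 7.5 dB.
The 7.5 dB excess becomes 1.5 dB after 5:1 reduction.
So the level is -8.4 + 1.5 = -6.9 dB.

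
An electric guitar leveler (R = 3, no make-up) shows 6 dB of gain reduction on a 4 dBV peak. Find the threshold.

-5 dBV

Let T be the threshold. Output overshoot = (input overshoot)/R, so -2 − T = (4 − T)/3.
3·(-2 − T) = 4 − T → 2·T = -6 − 4 = -10.
T = -10/2 = -5 dBV.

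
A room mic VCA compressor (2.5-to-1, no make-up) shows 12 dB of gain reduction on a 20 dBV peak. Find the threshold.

Gain reduction = 20 − 8 = 12 dB; output overshoot = GR / (R − 1) = 12 / 1.5 = 8 dB.
Threshold = output − output overshoot = 8 − 8 = 0 dBV.

0 dBV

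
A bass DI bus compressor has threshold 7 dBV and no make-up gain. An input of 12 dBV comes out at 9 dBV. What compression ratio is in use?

2.5:1

Input overshoot = 12 − 7 = 5 dB; output overshoot = 9 − 7 = 2 dB.
Ratio = 5 / 2 = 2.5.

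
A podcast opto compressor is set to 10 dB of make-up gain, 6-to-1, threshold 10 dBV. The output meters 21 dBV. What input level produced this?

Before make-up, the level was 21 − 10 = 11 dBV.
The compressed level sits 11 − 10 = 1 dB over threshold.
Before 6:1 compression the overshoot was 1 × 6 = 6 dB, so input = 10 + 6 = 16 dBV.

16 dBV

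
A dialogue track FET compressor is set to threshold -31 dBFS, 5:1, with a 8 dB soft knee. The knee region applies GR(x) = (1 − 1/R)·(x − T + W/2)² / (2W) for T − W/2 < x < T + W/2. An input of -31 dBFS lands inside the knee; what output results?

x − T + W/2 = -31 − (-31) + 4 = 4.
GR = (1 − 1/5) × 4² / 16 = 0.8 × 16 / 16 = 0.8 dB.
Output = -31 − 0.8 = -31.8 dBFS.

-31.8 dBFS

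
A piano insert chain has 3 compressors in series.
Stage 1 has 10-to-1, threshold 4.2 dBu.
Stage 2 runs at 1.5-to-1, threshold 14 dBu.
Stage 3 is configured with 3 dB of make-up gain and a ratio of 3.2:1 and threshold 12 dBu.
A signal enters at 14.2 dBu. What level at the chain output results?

Stage 1: 14.2 dBu is 10 dB over 4.2 dBu; at 10:1 that becomes 1 dB over, giving 5.2 dBu.
Stage 2: 5.2 dBu is at or below the 14 dBu threshold — no compression; output 5.2 dBu.
Stage 3: 5.2 dBu is at or below the 12 dBu threshold — no compression; make-up brings it to 8.2 dBu.

8.2 dBu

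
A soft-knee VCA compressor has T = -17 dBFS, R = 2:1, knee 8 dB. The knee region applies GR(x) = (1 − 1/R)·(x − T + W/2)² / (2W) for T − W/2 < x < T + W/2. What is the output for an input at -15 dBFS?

-16.125 dBFS

x − T + W/2 = -15 − (-17) + 4 = 6.
GR = (1 − 1/2) × 6² / 16 = 0.5 × 36 / 16 = 1.125 dB.
Output = -15 − 1.125 = -16.125 dBFS.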